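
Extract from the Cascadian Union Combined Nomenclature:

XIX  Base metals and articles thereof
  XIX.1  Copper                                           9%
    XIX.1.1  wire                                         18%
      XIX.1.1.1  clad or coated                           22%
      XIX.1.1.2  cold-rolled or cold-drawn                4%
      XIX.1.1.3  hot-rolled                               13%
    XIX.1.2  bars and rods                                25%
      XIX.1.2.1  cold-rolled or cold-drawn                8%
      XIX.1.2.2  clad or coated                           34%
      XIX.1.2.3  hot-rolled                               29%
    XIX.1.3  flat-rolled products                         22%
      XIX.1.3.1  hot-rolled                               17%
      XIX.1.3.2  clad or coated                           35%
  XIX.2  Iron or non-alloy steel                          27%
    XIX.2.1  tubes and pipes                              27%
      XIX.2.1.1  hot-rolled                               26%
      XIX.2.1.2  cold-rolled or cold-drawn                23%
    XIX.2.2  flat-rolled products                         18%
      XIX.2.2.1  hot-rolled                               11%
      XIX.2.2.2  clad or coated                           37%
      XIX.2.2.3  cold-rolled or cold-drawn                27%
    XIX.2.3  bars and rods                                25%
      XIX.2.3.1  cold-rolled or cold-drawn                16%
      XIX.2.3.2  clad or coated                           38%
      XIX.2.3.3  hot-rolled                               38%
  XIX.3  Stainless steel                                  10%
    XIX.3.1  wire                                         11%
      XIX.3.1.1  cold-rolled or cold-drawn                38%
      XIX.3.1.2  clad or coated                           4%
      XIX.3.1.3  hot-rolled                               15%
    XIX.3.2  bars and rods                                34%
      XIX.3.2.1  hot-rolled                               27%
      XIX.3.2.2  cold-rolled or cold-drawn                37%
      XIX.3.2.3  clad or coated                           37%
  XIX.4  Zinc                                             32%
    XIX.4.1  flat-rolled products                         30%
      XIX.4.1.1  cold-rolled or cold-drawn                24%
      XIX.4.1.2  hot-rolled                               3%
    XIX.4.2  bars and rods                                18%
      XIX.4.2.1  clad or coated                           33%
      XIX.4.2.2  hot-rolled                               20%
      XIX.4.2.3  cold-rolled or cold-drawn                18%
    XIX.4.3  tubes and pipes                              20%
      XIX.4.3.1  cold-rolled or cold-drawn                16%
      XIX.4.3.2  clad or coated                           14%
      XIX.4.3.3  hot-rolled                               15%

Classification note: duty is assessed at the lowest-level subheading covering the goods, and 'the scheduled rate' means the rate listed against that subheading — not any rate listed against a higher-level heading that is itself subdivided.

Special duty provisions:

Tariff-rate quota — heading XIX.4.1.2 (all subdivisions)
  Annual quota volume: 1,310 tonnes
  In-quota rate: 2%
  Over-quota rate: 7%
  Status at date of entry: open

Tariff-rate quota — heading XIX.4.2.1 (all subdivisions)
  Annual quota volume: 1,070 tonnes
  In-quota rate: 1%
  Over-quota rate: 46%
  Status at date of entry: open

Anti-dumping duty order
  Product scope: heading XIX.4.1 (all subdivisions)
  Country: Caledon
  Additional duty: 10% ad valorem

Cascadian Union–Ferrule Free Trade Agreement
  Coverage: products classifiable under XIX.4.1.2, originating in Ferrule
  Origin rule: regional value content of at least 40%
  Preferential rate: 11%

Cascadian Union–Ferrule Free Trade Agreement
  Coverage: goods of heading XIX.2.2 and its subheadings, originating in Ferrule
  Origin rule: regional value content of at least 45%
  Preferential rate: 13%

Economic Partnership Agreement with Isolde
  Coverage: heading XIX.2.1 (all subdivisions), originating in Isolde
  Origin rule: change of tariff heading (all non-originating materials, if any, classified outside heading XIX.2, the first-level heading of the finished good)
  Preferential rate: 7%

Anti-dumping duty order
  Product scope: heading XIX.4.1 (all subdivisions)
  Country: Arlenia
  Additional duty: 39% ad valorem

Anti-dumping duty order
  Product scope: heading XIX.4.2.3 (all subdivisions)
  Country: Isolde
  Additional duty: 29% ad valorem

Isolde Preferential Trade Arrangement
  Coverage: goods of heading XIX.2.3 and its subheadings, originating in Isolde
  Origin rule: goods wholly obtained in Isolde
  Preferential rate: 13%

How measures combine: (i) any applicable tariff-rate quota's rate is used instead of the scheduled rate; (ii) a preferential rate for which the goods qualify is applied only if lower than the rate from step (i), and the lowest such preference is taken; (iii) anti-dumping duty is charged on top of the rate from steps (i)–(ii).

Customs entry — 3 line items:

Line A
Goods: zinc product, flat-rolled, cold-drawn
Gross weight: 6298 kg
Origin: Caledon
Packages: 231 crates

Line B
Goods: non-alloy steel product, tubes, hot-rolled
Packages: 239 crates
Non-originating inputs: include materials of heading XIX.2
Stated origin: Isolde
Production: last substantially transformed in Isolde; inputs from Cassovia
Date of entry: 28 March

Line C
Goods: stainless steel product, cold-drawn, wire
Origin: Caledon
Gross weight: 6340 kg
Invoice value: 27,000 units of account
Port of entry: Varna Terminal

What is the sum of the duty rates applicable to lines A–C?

Line A: zinc → XIX.4; flat-rolled → XIX.4.1; cold-drawn → XIX.4.1.1. Scheduled 24%. anti-dumping (Caledon, XIX.4.1): +10%; total 24% + 10% = 34%. → 34%.
Line B: non-alloy steel → XIX.2; tubes → XIX.2.1; hot-rolled → XIX.2.1.1. Scheduled 26%. Isolde agreement on XIX.2.1: CTH not met; Isolde agreement on XIX.2.3: XIX.2.1.1 not covered. → 26%.
Line C: stainless steel → XIX.3; wire → XIX.3.1; cold-drawn → XIX.3.1.1. Scheduled 38%. No special measure applies. → 38%.
Sum: 34% + 26% + 38% = 98%.

98%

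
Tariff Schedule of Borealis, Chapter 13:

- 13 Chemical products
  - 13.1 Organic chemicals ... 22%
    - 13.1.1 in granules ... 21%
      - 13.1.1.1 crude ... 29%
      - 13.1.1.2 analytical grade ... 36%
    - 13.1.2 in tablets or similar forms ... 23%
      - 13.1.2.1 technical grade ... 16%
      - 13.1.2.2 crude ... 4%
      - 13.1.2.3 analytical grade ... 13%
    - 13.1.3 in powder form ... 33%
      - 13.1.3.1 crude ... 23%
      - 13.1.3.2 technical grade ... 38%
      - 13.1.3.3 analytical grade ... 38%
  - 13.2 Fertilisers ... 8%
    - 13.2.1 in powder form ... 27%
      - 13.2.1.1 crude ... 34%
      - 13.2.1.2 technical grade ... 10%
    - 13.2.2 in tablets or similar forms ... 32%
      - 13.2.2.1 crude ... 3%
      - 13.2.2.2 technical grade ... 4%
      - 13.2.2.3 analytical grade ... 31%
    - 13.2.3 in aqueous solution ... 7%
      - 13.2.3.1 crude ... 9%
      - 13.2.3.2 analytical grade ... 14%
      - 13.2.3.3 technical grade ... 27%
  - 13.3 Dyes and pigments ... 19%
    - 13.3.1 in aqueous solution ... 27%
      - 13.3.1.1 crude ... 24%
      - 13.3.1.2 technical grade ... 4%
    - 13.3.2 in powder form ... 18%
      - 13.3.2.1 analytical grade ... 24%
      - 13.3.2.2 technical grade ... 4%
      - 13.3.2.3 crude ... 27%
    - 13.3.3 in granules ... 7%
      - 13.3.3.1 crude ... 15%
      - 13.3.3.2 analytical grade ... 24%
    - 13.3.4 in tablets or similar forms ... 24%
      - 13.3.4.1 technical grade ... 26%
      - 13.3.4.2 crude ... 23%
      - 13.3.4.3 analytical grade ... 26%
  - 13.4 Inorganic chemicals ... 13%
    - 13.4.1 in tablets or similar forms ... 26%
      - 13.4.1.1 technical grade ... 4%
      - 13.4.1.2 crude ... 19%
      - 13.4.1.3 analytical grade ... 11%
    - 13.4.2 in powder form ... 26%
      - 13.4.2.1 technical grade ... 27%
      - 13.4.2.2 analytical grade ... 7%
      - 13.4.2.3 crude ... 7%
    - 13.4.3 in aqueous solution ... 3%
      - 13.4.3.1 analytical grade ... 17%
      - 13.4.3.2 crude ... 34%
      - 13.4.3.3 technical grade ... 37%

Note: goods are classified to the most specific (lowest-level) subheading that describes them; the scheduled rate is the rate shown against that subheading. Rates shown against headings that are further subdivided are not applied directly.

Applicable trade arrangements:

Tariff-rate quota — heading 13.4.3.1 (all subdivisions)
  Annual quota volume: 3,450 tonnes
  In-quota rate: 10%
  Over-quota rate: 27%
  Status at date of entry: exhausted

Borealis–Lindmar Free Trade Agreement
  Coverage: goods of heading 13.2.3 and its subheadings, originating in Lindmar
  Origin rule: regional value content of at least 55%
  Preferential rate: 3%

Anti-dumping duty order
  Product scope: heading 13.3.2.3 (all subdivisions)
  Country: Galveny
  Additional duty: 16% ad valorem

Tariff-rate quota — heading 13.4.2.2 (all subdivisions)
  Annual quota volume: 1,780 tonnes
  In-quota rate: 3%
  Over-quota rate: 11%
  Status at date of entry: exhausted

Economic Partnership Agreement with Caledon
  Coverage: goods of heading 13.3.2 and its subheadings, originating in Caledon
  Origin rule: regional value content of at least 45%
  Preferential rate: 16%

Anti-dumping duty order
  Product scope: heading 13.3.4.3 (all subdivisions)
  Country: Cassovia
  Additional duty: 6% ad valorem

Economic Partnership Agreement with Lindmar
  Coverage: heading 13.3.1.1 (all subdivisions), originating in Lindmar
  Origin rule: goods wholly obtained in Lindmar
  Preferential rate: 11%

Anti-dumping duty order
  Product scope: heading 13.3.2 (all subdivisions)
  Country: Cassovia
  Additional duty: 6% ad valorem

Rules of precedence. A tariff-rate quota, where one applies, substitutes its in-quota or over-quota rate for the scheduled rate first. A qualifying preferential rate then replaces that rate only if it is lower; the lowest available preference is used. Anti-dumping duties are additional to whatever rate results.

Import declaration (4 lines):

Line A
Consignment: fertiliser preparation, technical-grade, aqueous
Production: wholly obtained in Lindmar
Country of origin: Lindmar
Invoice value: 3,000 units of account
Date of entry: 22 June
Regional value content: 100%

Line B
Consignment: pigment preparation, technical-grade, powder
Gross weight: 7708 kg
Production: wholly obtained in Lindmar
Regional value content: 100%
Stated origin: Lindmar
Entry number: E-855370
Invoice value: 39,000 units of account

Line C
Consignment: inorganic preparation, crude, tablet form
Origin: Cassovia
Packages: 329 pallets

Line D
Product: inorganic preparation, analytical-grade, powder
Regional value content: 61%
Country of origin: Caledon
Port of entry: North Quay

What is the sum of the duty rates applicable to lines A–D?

37%

Line A: fertiliser → 13.2; aqueous → 13.2.3; technical-grade → 13.2.3.3. Scheduled 27%. Lindmar agreement on 13.2.3: RVC ≥ 55% → 3% available; Lindmar agreement on 13.3.1.1: 13.2.3.3 not covered; preferential 3%. → 3%.
Line B: pigment → 13.3; powder → 13.3.2; technical-grade → 13.3.2.2. Scheduled 4%. Lindmar agreement on 13.2.3: 13.3.2.2 not covered; Lindmar agreement on 13.3.1.1: 13.3.2.2 not covered. → 4%.
Line C: inorganic → 13.4; tablet form → 13.4.1; crude → 13.4.1.2. Scheduled 19%. No special measure applies. → 19%.
Line D: inorganic → 13.4; powder → 13.4.2; analytical-grade → 13.4.2.2. Scheduled 7%. quota on 13.4.2.2 exhausted → over-quota 11%; Caledon agreement on 13.3.2: 13.4.2.2 not covered. → 11%.
Sum: 3% + 4% + 19% + 11% = 37%.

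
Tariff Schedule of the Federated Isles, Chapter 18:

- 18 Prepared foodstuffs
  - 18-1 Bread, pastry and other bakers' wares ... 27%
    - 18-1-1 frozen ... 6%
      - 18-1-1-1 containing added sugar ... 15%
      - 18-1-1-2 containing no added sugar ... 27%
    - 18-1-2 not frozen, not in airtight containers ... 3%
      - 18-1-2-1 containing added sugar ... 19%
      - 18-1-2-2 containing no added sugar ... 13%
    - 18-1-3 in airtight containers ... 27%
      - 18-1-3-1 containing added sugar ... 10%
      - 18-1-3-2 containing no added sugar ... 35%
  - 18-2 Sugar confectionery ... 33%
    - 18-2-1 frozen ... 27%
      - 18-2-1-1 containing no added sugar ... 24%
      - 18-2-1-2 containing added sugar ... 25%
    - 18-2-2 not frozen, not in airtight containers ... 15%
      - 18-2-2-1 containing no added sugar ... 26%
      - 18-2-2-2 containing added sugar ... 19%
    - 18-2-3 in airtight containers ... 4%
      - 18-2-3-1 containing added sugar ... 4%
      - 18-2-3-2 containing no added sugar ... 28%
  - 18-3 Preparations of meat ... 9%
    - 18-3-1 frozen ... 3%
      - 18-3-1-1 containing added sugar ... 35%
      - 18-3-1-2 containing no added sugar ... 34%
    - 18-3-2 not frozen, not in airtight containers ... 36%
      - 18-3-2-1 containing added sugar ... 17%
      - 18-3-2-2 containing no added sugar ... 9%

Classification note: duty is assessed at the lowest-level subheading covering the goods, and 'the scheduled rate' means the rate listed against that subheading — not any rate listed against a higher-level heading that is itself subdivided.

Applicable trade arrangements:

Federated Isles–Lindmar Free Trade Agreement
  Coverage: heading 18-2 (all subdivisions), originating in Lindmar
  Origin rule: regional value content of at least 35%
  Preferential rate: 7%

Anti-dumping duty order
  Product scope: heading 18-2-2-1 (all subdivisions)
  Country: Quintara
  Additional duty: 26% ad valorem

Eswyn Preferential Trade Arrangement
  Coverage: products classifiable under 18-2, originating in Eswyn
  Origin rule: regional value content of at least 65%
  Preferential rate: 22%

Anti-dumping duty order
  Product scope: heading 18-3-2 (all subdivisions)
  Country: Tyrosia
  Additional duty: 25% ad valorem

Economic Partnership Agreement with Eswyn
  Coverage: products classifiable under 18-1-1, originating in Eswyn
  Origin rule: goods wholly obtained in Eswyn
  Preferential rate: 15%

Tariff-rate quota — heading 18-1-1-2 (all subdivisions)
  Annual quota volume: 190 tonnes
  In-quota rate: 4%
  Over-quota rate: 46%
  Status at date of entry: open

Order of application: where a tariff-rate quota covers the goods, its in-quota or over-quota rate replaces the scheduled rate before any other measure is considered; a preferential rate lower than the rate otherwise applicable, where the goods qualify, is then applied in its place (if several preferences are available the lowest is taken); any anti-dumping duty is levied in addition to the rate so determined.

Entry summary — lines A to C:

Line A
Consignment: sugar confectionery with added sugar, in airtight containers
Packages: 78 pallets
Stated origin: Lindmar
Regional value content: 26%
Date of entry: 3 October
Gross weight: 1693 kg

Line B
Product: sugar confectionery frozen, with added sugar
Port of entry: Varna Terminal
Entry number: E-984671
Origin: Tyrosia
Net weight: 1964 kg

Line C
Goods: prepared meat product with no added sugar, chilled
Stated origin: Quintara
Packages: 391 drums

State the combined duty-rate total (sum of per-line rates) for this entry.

Line A: sugar confectionery → 18-2; in airtight containers → 18-2-3; with added sugar → 18-2-3-1. Scheduled 4%. Lindmar agreement on 18-2: RVC < 35%. → 4%.
Line B: sugar confectionery → 18-2; frozen → 18-2-1; with added sugar → 18-2-1-2. Scheduled 25%. No special measure applies. → 25%.
Line C: prepared meat product → 18-3; chilled → 18-3-2; with no added sugar → 18-3-2-2. Scheduled 9%. No special measure applies. → 9%.
Sum: 4% + 25% + 9% = 38%.

38%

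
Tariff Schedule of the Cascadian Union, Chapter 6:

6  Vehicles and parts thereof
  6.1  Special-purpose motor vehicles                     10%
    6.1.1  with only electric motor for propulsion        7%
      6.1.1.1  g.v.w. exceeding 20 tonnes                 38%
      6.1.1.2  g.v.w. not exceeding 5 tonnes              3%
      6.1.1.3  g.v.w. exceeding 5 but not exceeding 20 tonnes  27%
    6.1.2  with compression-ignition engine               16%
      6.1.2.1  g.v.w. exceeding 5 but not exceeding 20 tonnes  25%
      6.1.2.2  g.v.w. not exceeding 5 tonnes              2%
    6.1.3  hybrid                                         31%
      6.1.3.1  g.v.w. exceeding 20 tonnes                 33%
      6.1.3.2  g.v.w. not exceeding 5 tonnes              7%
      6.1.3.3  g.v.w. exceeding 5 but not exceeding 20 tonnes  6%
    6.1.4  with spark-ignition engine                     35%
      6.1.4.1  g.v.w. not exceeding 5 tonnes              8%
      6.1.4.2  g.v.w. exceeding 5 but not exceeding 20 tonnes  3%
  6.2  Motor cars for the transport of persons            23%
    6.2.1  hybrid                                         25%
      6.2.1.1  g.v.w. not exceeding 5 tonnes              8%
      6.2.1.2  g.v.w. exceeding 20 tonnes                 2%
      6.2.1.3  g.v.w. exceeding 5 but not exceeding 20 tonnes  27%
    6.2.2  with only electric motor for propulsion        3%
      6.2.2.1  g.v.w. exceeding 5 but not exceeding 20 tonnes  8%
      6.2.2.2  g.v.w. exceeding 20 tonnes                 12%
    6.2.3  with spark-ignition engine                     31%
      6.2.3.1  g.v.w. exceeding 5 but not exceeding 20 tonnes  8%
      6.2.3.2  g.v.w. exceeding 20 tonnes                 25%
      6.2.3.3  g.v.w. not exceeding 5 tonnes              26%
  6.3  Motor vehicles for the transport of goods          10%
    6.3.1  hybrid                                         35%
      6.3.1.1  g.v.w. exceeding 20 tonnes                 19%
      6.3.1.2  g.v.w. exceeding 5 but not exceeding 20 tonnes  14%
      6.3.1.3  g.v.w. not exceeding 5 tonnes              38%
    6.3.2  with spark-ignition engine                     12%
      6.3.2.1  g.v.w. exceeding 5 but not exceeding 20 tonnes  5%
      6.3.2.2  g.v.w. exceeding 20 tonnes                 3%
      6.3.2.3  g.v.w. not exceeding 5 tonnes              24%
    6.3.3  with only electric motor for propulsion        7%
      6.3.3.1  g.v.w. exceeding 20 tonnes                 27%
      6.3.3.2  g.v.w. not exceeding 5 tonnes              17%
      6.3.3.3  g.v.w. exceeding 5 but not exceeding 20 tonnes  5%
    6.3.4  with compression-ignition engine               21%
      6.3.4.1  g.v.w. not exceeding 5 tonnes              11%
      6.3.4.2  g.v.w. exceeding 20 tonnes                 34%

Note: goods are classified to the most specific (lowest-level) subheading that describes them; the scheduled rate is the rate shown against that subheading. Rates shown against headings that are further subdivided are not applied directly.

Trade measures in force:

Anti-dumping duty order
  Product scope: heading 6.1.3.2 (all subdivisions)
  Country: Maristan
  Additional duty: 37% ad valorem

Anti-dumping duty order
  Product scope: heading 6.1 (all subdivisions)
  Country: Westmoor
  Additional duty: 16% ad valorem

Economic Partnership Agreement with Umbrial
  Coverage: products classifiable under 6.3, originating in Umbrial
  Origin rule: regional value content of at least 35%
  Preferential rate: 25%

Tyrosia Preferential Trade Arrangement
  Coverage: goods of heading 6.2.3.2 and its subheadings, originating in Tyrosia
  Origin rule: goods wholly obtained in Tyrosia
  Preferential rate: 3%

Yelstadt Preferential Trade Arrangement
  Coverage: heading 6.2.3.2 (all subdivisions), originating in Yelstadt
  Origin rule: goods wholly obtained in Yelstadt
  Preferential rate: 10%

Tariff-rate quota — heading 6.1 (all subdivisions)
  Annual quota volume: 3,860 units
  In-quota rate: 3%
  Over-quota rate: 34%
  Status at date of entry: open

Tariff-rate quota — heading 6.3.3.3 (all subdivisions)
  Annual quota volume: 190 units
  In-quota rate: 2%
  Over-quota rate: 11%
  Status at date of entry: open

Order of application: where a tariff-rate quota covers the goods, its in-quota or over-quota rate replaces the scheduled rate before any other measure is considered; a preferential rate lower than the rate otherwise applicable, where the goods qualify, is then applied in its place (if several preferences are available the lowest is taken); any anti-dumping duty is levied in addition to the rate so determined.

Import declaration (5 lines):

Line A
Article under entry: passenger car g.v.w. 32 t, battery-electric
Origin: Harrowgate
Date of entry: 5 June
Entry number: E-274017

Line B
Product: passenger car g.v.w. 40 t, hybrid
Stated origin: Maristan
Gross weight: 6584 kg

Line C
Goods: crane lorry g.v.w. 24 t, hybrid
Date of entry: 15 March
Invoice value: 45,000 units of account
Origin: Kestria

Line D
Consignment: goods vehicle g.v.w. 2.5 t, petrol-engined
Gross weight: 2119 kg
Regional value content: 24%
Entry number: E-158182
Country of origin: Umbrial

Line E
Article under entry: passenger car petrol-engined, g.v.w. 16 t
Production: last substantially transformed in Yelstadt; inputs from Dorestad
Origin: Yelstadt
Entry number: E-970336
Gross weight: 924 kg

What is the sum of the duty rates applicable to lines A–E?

Line A: passenger car → 6.2; battery-electric → 6.2.2; g.v.w. 32 t → 6.2.2.2. Scheduled 12%. No special measure applies. → 12%.
Line B: passenger car → 6.2; hybrid → 6.2.1; g.v.w. 40 t → 6.2.1.2. Scheduled 2%. No special measure applies. → 2%.
Line C: crane lorry → 6.1; hybrid → 6.1.3; g.v.w. 24 t → 6.1.3.1. Scheduled 33%. quota on 6.1 open → in-quota 3%. → 3%.
Line D: goods vehicle → 6.3; petrol-engined → 6.3.2; g.v.w. 2.5 t → 6.3.2.3. Scheduled 24%. Umbrial agreement on 6.3: RVC < 35%. → 24%.
Line E: passenger car → 6.2; petrol-engined → 6.2.3; g.v.w. 16 t → 6.2.3.1. Scheduled 8%. Yelstadt agreement on 6.2.3.2: 6.2.3.1 not covered. → 8%.
Sum: 12% + 2% + 3% + 24% + 8% = 49%.

49%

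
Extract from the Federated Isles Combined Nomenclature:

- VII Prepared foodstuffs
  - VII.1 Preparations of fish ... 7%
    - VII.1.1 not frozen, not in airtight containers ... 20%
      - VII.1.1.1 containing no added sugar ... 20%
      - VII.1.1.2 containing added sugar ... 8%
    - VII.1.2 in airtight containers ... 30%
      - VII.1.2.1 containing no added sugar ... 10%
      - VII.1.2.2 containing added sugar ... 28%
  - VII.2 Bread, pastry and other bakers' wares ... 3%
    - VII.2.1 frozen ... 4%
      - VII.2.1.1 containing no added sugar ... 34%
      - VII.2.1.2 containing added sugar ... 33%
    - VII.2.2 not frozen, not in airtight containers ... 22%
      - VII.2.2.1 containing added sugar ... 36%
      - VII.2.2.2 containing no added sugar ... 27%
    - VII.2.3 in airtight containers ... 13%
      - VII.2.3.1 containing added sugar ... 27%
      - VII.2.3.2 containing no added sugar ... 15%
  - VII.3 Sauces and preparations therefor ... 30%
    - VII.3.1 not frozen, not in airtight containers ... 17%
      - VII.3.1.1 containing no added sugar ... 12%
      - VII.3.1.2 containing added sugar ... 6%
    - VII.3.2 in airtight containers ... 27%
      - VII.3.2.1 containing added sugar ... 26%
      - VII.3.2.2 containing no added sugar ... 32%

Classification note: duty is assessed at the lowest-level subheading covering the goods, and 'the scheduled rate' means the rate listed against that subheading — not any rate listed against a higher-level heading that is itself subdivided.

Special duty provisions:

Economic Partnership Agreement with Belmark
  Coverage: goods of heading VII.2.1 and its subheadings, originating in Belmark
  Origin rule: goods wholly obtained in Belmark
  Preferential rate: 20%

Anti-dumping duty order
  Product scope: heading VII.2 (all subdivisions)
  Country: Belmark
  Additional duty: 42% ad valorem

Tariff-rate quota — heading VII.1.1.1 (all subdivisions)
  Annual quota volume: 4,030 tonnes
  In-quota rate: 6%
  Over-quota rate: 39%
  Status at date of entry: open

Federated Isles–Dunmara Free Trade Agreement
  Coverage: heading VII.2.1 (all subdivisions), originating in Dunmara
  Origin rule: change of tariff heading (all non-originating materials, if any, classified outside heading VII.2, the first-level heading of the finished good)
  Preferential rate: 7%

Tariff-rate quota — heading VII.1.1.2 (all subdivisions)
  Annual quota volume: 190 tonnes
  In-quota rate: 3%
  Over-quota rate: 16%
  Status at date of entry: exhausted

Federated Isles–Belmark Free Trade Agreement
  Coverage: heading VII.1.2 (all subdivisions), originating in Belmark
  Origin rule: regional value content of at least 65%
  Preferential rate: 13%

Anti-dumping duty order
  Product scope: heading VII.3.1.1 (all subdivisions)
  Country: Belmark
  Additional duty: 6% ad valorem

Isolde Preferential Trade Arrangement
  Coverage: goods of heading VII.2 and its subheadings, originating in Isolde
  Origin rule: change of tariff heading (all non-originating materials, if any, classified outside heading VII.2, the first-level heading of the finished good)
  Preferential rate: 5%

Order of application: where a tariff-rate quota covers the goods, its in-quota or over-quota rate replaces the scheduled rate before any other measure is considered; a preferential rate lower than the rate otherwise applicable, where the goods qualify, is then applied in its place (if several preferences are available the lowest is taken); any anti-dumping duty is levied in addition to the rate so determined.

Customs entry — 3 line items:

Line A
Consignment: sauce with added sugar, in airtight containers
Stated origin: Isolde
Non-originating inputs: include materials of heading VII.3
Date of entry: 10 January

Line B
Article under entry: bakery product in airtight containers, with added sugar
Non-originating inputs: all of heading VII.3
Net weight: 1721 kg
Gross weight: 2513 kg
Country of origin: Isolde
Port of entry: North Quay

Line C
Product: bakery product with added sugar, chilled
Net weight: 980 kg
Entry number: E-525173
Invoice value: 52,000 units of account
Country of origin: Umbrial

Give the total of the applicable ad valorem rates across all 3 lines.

67%

Line A: sauce → VII.3; in airtight containers → VII.3.2; with added sugar → VII.3.2.1. Scheduled 26%. Isolde agreement on VII.2: VII.3.2.1 not covered. → 26%.
Line B: bakery product → VII.2; in airtight containers → VII.2.3; with added sugar → VII.2.3.1. Scheduled 27%. Isolde agreement on VII.2: CTH met → 5% available; preferential 5%. → 5%.
Line C: bakery product → VII.2; chilled → VII.2.2; with added sugar → VII.2.2.1. Scheduled 36%. No special measure applies. → 36%.
Sum: 26% + 5% + 36% = 67%.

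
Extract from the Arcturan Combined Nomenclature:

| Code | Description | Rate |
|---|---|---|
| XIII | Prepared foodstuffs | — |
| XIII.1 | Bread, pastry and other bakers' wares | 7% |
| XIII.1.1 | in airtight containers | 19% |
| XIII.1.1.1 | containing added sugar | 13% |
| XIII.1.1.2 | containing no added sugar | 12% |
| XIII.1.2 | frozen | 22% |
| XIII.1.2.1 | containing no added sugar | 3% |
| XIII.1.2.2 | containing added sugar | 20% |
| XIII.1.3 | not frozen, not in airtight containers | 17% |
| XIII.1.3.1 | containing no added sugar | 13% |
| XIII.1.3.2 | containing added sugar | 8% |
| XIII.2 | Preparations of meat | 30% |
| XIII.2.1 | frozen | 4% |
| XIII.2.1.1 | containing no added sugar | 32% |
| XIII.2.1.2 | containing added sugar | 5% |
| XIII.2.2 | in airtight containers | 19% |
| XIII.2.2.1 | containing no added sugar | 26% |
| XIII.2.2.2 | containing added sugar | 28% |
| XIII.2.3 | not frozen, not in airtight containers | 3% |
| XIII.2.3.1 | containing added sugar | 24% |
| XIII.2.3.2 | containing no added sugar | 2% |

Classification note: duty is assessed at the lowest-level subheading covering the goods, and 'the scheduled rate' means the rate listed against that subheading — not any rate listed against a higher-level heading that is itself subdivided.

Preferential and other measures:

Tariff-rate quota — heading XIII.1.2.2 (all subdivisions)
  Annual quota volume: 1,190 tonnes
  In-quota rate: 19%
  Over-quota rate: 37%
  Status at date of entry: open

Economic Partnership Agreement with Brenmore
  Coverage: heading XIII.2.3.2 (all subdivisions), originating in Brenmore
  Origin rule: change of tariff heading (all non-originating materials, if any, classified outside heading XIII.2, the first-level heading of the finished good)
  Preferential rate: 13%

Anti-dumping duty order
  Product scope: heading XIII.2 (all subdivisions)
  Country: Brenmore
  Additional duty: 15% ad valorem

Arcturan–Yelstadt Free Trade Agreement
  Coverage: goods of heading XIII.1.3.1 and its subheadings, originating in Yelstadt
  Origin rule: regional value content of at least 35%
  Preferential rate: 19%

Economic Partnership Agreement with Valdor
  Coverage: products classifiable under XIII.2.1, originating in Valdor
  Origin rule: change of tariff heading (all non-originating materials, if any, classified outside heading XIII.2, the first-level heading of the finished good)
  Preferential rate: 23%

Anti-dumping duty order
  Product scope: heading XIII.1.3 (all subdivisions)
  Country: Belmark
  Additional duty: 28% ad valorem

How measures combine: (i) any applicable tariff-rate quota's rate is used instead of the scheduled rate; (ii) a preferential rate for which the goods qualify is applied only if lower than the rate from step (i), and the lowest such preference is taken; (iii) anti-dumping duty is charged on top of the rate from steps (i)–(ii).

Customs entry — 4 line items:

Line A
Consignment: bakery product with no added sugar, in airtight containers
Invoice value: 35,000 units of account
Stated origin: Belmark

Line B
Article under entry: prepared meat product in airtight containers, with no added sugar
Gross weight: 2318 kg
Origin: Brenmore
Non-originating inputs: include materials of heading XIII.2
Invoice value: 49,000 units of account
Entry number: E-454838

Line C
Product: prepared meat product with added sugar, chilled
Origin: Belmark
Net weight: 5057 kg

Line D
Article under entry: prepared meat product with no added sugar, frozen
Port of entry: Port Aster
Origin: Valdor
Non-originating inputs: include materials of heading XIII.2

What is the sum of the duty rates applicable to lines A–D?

Line A: bakery product → XIII.1; in airtight containers → XIII.1.1; with no added sugar → XIII.1.1.2. Scheduled 12%. No special measure applies. → 12%.
Line B: prepared meat product → XIII.2; in airtight containers → XIII.2.2; with no added sugar → XIII.2.2.1. Scheduled 26%. Brenmore agreement on XIII.2.3.2: XIII.2.2.1 not covered; anti-dumping (Brenmore, XIII.2): +15%; total 26% + 15% = 41%. → 41%.
Line C: prepared meat product → XIII.2; chilled → XIII.2.3; with added sugar → XIII.2.3.1. Scheduled 24%. No special measure applies. → 24%.
Line D: prepared meat product → XIII.2; frozen → XIII.2.1; with no added sugar → XIII.2.1.1. Scheduled 32%. Valdor agreement on XIII.2.1: CTH not met. → 32%.
Sum: 12% + 41% + 24% + 32% = 109%.

109%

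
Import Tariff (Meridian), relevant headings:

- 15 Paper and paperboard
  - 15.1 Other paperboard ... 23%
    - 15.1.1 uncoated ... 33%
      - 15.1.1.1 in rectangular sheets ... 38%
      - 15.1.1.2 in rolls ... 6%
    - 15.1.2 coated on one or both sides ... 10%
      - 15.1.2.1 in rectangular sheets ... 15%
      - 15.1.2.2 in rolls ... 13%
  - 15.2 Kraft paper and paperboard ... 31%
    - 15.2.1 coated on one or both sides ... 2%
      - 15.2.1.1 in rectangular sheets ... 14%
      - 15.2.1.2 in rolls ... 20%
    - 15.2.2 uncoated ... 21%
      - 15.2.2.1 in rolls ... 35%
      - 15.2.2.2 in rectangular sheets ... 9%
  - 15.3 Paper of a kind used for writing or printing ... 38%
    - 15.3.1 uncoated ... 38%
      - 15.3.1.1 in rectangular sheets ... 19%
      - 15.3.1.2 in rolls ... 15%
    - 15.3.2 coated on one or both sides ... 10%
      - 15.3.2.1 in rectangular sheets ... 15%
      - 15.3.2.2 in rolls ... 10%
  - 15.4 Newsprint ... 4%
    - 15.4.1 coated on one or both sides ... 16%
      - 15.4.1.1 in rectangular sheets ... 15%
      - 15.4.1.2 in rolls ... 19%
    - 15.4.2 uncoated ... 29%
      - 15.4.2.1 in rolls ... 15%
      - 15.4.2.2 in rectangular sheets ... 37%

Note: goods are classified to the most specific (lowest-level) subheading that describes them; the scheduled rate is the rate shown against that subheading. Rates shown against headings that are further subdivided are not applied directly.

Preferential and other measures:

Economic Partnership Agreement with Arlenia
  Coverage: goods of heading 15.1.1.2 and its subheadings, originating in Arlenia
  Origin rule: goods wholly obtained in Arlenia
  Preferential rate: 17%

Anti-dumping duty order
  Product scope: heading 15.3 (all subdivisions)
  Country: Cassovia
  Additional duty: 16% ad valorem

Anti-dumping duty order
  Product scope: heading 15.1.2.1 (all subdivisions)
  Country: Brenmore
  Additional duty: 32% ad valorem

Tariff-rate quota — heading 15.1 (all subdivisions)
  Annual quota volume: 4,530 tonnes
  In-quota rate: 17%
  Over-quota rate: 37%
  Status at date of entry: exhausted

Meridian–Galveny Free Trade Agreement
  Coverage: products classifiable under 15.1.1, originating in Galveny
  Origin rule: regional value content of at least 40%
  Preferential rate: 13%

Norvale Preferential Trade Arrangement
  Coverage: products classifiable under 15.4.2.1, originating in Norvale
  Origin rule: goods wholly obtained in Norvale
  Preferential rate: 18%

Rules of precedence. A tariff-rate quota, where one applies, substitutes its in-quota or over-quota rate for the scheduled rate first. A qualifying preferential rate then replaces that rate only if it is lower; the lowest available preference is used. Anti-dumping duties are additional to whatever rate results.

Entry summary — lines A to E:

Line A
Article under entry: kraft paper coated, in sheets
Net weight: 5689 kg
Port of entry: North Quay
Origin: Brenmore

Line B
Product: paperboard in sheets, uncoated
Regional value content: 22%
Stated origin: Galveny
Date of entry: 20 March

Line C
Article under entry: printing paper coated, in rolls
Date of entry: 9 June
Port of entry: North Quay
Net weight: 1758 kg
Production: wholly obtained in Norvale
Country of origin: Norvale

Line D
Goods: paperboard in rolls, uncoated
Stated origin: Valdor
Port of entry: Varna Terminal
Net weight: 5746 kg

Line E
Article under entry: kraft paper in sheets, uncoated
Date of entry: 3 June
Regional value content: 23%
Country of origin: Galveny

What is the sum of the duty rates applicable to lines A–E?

Line A: kraft paper → 15.2; coated → 15.2.1; in sheets → 15.2.1.1. Scheduled 14%. No special measure applies. → 14%.
Line B: paperboard → 15.1; uncoated → 15.1.1; in sheets → 15.1.1.1. Scheduled 38%. quota on 15.1 exhausted → over-quota 37%; Galveny agreement on 15.1.1: RVC < 40%. → 37%.
Line C: printing paper → 15.3; coated → 15.3.2; in rolls → 15.3.2.2. Scheduled 10%. Norvale agreement on 15.4.2.1: 15.3.2.2 not covered. → 10%.
Line D: paperboard → 15.1; uncoated → 15.1.1; in rolls → 15.1.1.2. Scheduled 6%. quota on 15.1 exhausted → over-quota 37%. → 37%.
Line E: kraft paper → 15.2; uncoated → 15.2.2; in sheets → 15.2.2.2. Scheduled 9%. Galveny agreement on 15.1.1: 15.2.2.2 not covered. → 9%.
Sum: 14% + 37% + 10% + 37% + 9% = 107%.

107%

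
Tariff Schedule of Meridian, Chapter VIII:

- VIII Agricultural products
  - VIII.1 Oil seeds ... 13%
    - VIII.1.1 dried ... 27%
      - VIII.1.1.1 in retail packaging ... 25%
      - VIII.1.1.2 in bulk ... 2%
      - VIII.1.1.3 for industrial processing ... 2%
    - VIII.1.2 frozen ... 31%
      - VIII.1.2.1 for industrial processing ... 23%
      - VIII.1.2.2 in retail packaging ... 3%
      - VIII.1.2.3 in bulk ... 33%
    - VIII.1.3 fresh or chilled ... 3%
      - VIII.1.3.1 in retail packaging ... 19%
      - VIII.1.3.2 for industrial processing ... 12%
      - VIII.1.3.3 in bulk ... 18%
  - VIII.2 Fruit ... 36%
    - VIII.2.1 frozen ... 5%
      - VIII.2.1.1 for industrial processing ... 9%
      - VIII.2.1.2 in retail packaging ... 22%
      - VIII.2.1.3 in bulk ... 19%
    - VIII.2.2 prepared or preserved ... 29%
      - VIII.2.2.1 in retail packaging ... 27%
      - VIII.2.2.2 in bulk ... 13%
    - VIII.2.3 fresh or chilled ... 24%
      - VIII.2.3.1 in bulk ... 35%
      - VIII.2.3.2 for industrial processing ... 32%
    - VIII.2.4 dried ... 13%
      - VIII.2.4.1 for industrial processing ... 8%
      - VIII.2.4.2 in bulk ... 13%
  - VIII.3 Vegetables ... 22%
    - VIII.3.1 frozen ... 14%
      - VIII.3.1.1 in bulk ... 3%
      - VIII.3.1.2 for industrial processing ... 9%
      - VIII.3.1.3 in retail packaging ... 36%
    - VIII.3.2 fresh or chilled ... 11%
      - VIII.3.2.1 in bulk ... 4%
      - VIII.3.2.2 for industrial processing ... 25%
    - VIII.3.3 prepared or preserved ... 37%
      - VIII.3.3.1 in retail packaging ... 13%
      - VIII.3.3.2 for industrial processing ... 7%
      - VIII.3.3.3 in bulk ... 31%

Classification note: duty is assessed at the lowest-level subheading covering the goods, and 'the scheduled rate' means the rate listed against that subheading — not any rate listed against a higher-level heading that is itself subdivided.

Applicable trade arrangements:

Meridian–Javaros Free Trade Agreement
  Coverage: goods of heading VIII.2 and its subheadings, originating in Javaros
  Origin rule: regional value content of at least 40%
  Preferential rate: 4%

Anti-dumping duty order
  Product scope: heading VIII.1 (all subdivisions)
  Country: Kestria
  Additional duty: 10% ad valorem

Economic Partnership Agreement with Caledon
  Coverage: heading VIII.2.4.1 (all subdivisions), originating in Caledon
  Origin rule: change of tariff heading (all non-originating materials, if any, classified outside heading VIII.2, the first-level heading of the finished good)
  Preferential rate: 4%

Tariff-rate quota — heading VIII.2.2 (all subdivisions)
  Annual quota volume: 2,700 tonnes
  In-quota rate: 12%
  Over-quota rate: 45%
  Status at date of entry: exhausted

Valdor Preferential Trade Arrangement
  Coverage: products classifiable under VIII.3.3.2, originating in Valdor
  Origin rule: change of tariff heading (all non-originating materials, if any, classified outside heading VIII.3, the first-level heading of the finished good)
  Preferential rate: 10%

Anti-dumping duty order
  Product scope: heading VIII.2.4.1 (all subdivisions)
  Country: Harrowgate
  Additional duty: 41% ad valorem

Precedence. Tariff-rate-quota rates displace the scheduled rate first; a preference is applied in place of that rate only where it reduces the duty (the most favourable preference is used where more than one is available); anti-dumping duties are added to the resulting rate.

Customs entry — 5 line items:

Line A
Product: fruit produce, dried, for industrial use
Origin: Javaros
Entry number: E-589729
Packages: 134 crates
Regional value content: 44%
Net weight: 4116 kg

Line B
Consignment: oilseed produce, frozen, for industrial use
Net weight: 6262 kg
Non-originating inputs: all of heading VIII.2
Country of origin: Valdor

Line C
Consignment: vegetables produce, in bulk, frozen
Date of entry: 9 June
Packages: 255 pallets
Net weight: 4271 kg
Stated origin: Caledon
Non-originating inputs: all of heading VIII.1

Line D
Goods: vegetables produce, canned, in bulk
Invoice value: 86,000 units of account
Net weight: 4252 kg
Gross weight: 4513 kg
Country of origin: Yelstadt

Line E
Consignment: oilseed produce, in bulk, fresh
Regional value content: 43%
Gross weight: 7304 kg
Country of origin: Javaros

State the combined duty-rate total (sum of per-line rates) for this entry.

Line A: fruit → VIII.2; dried → VIII.2.4; for industrial use → VIII.2.4.1. Scheduled 8%. Javaros agreement on VIII.2: RVC ≥ 40% → 4% available; preferential 4%. → 4%.
Line B: oilseed → VIII.1; frozen → VIII.1.2; for industrial use → VIII.1.2.1. Scheduled 23%. Valdor agreement on VIII.3.3.2: VIII.1.2.1 not covered. → 23%.
Line C: vegetables → VIII.3; frozen → VIII.3.1; in bulk → VIII.3.1.1. Scheduled 3%. Caledon agreement on VIII.2.4.1: VIII.3.1.1 not covered. → 3%.
Line D: vegetables → VIII.3; canned → VIII.3.3; in bulk → VIII.3.3.3. Scheduled 31%. No special measure applies. → 31%.
Line E: oilseed → VIII.1; fresh → VIII.1.3; in bulk → VIII.1.3.3. Scheduled 18%. Javaros agreement on VIII.2: VIII.1.3.3 not covered. → 18%.
Sum: 4% + 23% + 3% + 31% + 18% = 79%.

79%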